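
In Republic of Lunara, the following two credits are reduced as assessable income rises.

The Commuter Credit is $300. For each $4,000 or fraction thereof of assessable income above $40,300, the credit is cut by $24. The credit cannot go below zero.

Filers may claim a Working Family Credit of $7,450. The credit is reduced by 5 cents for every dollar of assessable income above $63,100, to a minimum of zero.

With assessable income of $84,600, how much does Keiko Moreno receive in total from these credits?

Commuter Credit: income exceeds $40,300 by $44,300, which is 12 full-or-partial $4,000 increments; reduction = 12 × $24 = $288, leaving $12.
Working Family Credit: 5% of the $21,500 excess over $63,100 is $1,075; credit = $7,450 − $1,075 = $6,375.
Total: $12 + $6,375 = $6,387.

$6,387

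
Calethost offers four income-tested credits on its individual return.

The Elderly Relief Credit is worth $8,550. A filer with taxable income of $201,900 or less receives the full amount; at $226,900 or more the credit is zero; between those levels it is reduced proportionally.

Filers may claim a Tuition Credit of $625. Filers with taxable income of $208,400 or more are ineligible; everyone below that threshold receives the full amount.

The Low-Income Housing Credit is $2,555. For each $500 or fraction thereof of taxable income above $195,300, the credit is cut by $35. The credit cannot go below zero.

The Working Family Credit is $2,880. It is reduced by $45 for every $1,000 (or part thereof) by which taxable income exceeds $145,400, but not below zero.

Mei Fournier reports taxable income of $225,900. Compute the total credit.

Elderly Relief Credit: $225,900 is $24,000 into a $25,000 phase-out range, leaving 1,000/25,000 of the credit: $8,550 × 1,000/25,000 = $342.
Tuition Credit: $225,900 meets or exceeds the $208,400 cutoff, so the credit is $0.
Low-Income Housing Credit: income exceeds $195,300 by $30,600, which is 62 full-or-partial $500 increments; reduction = 62 × $35 = $2,170, leaving $385.
Working Family Credit: income exceeds $145,400 by $80,500 → 81 increments × $45 = $3,645 ≥ base, so the credit is $0.
Total: $342 + $0 + $385 + $0 = $727.

$727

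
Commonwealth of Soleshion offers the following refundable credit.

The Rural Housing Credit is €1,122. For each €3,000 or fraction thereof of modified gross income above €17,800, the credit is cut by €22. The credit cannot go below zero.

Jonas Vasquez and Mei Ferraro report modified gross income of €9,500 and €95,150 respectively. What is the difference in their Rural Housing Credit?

€572

Jonas (€9,500): Rural Housing Credit: €9,500 is at or below the €17,800 threshold, so the full €1,122 applies.
Mei (€95,150): Rural Housing Credit: income exceeds €17,800 by €77,350, which is 26 full-or-partial €3,000 increments; reduction = 26 × €22 = €572, leaving €550.
Difference: |€1,122 − €550| = €572.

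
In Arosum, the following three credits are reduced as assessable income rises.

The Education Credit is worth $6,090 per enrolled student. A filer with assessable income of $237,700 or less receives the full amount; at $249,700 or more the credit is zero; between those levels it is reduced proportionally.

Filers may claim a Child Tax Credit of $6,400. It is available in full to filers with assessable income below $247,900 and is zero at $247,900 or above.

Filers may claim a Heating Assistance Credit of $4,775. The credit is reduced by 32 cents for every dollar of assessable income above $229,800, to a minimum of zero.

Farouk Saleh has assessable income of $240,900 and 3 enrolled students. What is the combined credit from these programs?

Education Credit: base = 3 × $6,090 = $18,270. $240,900 is $3,200 into a $12,000 phase-out range, leaving 8,800/12,000 of the credit: $18,270 × 8,800/12,000 = $13,398.
Child Tax Credit: $240,900 is below the $247,900 cutoff, so the full $6,400 applies.
Heating Assistance Credit: 32% of the $11,100 excess over $229,800 is $3,552; credit = $4,775 − $3,552 = $1,223.
Total: $13,398 + $6,400 + $1,223 = $21,021.

$21,021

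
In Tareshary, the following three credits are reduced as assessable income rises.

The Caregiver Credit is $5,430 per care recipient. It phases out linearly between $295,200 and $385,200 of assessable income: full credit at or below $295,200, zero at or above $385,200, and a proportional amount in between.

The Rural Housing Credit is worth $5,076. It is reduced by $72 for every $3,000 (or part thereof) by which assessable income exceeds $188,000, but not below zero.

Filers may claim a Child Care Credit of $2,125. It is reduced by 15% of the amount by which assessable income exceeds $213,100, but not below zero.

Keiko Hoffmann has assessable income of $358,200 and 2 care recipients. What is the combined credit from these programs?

$4,230

Caregiver Credit: base = 2 × $5,430 = $10,860. $358,200 is $63,000 into a $90,000 phase-out range, leaving 27,000/90,000 of the credit: $10,860 × 27,000/90,000 = $3,258.
Rural Housing Credit: income exceeds $188,000 by $170,200, which is 57 full-or-partial $3,000 increments; reduction = 57 × $72 = $4,104, leaving $972.
Child Care Credit: 15% of the $145,100 excess over $213,100 is $21,765 ≥ base, so the credit is $0.
Total: $3,258 + $972 + $0 = $4,230.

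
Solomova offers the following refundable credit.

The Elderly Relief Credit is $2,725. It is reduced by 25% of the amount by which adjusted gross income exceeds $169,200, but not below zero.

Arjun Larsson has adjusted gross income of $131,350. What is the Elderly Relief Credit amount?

Elderly Relief Credit: $131,350 is at or below the $169,200 threshold, so the full $2,725 applies.

$2,725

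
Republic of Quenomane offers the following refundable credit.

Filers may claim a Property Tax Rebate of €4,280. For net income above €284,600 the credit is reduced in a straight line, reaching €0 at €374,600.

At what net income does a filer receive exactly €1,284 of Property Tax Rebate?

€1,284 is 1,284/4,280 of the full €4,280, so 2,996/4,280 of the €90,000 range has been used: income = €284,600 + €90,000 × 2,996/4,280 = €347,600.

€347,600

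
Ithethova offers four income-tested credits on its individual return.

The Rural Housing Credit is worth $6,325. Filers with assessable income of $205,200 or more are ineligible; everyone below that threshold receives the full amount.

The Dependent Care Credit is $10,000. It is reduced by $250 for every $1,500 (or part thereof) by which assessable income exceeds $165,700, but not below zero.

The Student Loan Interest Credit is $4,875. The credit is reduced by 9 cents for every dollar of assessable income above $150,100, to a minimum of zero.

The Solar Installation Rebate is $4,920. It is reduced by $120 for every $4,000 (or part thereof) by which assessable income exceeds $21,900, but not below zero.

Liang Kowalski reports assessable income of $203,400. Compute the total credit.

Rural Housing Credit: $203,400 is below the $205,200 cutoff, so the full $6,325 applies.
Dependent Care Credit: income exceeds $165,700 by $37,700, which is 26 full-or-partial $1,500 increments; reduction = 26 × $250 = $6,500, leaving $3,500.
Student Loan Interest Credit: 9% of the $53,300 excess over $150,100 is $4,797; credit = $4,875 − $4,797 = $78.
Solar Installation Rebate: income exceeds $21,900 by $181,500 → 46 increments × $120 = $5,520 ≥ base, so the credit is $0.
Total: $6,325 + $3,500 + $78 + $0 = $9,903.

$9,903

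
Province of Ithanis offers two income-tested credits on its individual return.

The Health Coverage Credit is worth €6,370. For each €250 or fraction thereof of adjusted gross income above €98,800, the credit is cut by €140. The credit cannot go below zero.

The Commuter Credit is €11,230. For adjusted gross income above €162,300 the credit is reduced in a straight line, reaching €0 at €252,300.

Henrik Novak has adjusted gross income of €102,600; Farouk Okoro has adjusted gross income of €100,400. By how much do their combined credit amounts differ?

Henrik (€102,600): Health Coverage Credit: income exceeds €98,800 by €3,800, which is 16 full-or-partial €250 increments; reduction = 16 × €140 = €2,240, leaving €4,130. Commuter Credit: €102,600 is at or below the €162,300 threshold, so the full €11,230 applies. total €4,130 + €11,230 = €15,360
Farouk (€100,400): Health Coverage Credit: income exceeds €98,800 by €1,600, which is 7 full-or-partial €250 increments; reduction = 7 × €140 = €980, leaving €5,390. Commuter Credit: €100,400 is at or below the €162,300 threshold, so the full €11,230 applies. total €5,390 + €11,230 = €16,620
Difference: |€15,360 − €16,620| = €1,260.

€1,260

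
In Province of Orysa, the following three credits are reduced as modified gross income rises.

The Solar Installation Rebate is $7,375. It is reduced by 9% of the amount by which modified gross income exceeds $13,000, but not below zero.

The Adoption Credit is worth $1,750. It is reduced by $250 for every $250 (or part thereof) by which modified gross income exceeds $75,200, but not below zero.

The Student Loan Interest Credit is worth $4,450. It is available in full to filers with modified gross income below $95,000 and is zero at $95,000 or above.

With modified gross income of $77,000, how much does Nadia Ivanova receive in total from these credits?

Solar Installation Rebate: 9% of the $64,000 excess over $13,000 is $5,760; credit = $7,375 − $5,760 = $1,615.
Adoption Credit: income exceeds $75,200 by $1,800 → 8 increments × $250 = $2,000 ≥ base, so the credit is $0.
Student Loan Interest Credit: $77,000 is below the $95,000 cutoff, so the full $4,450 applies.
Total: $1,615 + $0 + $4,450 = $6,065.

$6,065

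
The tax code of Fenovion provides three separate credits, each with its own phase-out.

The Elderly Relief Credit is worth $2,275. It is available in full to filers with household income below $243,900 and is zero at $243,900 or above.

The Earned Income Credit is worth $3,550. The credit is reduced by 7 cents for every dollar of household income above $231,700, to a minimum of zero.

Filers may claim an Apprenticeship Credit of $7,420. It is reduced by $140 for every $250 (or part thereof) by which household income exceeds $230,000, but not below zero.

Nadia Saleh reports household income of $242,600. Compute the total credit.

$5,342

Elderly Relief Credit: $242,600 is below the $243,900 cutoff, so the full $2,275 applies.
Earned Income Credit: 7% of the $10,900 excess over $231,700 is $763; credit = $3,550 − $763 = $2,787.
Apprenticeship Credit: income exceeds $230,000 by $12,600, which is 51 full-or-partial $250 increments; reduction = 51 × $140 = $7,140, leaving $280.
Total: $2,275 + $2,787 + $280 = $5,342.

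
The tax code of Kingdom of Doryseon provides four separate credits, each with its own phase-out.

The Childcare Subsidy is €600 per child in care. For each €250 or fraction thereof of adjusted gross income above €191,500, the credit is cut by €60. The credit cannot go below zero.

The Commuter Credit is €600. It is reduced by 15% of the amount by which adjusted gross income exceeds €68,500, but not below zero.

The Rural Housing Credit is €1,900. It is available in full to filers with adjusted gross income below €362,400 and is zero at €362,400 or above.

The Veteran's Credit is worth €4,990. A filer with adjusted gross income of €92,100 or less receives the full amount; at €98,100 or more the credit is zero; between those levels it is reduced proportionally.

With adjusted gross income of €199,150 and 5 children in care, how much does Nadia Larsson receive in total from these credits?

€3,040

Childcare Subsidy: base = 5 × €600 = €3,000. income exceeds €191,500 by €7,650, which is 31 full-or-partial €250 increments; reduction = 31 × €60 = €1,860, leaving €1,140.
Commuter Credit: 15% of the €130,650 excess over €68,500 is €19,597.50 ≥ base, so the credit is €0.
Rural Housing Credit: €199,150 is below the €362,400 cutoff, so the full €1,900 applies.
Veteran's Credit: €199,150 is at or above €98,100, so the credit is €0.
Total: €1,140 + €0 + €1,900 + €0 = €3,040.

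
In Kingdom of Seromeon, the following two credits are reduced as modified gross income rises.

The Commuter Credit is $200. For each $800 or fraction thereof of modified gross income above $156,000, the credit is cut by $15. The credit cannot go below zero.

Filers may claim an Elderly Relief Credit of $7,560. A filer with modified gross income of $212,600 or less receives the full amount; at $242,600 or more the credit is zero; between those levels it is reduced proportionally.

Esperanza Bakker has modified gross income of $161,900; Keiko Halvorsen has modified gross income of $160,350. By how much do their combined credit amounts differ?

Esperanza ($161,900): Commuter Credit: income exceeds $156,000 by $5,900, which is 8 full-or-partial $800 increments; reduction = 8 × $15 = $120, leaving $80. Elderly Relief Credit: $161,900 is at or below the $212,600 threshold, so the full $7,560 applies. total $80 + $7,560 = $7,640
Keiko ($160,350): Commuter Credit: income exceeds $156,000 by $4,350, which is 6 full-or-partial $800 increments; reduction = 6 × $15 = $90, leaving $110. Elderly Relief Credit: $160,350 is at or below the $212,600 threshold, so the full $7,560 applies. total $110 + $7,560 = $7,670
Difference: |$7,640 − $7,670| = $30.

$30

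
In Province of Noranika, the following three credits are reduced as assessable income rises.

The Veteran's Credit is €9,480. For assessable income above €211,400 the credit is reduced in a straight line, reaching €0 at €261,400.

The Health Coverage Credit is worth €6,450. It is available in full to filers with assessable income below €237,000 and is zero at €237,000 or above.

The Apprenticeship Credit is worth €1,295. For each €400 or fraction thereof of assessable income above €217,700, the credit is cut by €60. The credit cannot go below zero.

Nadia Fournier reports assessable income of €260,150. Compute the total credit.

€237

Veteran's Credit: €260,150 is €48,750 into a €50,000 phase-out range, leaving 1,250/50,000 of the credit: €9,480 × 1,250/50,000 = €237.
Health Coverage Credit: €260,150 meets or exceeds the €237,000 cutoff, so the credit is €0.
Apprenticeship Credit: income exceeds €217,700 by €42,450 → 107 increments × €60 = €6,420 ≥ base, so the credit is €0.
Total: €237 + €0 + €0 = €237.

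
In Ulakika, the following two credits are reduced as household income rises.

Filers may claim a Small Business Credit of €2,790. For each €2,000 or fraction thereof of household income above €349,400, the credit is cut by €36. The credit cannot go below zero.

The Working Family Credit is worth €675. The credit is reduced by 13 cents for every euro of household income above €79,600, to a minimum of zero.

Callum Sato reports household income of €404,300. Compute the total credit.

€1,782

Small Business Credit: income exceeds €349,400 by €54,900, which is 28 full-or-partial €2,000 increments; reduction = 28 × €36 = €1,008, leaving €1,782.
Working Family Credit: 13% of the €324,700 excess over €79,600 is €42,211 ≥ base, so the credit is €0.
Total: €1,782 + €0 = €1,782.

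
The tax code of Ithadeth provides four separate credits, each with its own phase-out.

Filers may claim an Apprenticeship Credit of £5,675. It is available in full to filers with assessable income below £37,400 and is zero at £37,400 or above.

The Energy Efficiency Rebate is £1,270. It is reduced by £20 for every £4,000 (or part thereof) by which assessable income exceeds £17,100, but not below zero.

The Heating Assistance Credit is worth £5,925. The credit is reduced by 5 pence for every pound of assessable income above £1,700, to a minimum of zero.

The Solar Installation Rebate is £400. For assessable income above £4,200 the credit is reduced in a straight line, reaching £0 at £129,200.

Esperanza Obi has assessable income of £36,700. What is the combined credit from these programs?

£11,316

Apprenticeship Credit: £36,700 is below the £37,400 cutoff, so the full £5,675 applies.
Energy Efficiency Rebate: income exceeds £17,100 by £19,600, which is 5 full-or-partial £4,000 increments; reduction = 5 × £20 = £100, leaving £1,170.
Heating Assistance Credit: 5% of the £35,000 excess over £1,700 is £1,750; credit = £5,925 − £1,750 = £4,175.
Solar Installation Rebate: £36,700 is £32,500 into a £125,000 phase-out range, leaving 92,500/125,000 of the credit: £400 × 92,500/125,000 = £296.
Total: £5,675 + £1,170 + £4,175 + £296 = £11,316.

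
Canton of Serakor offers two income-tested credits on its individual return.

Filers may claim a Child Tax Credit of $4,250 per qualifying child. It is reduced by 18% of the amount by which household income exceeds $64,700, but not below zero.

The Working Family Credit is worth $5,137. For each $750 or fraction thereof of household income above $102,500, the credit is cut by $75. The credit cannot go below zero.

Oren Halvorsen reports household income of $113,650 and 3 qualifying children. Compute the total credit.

$7,951

Child Tax Credit: base = 3 × $4,250 = $12,750. 18% of the $48,950 excess over $64,700 is $8,811; credit = $12,750 − $8,811 = $3,939.
Working Family Credit: income exceeds $102,500 by $11,150, which is 15 full-or-partial $750 increments; reduction = 15 × $75 = $1,125, leaving $4,012.
Total: $3,939 + $4,012 = $7,951.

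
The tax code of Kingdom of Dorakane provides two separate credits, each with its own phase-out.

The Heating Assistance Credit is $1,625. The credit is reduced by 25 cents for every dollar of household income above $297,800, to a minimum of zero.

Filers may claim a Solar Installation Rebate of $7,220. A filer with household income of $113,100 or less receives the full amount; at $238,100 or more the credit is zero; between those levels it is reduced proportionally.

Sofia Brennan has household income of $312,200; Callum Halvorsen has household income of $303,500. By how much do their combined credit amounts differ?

Sofia ($312,200): Heating Assistance Credit: 25% of the $14,400 excess over $297,800 is $3,600 ≥ base, so the credit is $0. Solar Installation Rebate: $312,200 is at or above $238,100, so the credit is $0. total $0 + $0 = $0
Callum ($303,500): Heating Assistance Credit: 25% of the $5,700 excess over $297,800 is $1,425; credit = $1,625 − $1,425 = $200. Solar Installation Rebate: $303,500 is at or above $238,100, so the credit is $0. total $200 + $0 = $200
Difference: |$0 − $200| = $200.

$200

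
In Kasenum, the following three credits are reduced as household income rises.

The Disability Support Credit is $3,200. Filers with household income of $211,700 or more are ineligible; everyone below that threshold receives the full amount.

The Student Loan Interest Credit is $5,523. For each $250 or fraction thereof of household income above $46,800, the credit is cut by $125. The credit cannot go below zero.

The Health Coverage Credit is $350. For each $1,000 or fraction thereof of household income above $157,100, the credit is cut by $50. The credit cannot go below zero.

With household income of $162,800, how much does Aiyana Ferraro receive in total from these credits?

Disability Support Credit: $162,800 is below the $211,700 cutoff, so the full $3,200 applies.
Student Loan Interest Credit: income exceeds $46,800 by $116,000 → 464 increments × $125 = $58,000 ≥ base, so the credit is $0.
Health Coverage Credit: income exceeds $157,100 by $5,700, which is 6 full-or-partial $1,000 increments; reduction = 6 × $50 = $300, leaving $50.
Total: $3,200 + $0 + $50 = $3,250.

$3,250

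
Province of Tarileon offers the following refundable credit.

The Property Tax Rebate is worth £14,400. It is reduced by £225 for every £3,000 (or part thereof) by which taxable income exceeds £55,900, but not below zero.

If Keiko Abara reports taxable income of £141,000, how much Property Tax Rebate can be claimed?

Property Tax Rebate: income exceeds £55,900 by £85,100, which is 29 full-or-partial £3,000 increments; reduction = 29 × £225 = £6,525, leaving £7,875.

£7,875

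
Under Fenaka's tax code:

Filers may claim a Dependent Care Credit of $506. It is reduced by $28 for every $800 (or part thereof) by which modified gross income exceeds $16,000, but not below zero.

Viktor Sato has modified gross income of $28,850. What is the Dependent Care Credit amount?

Dependent Care Credit: income exceeds $16,000 by $12,850, which is 17 full-or-partial $800 increments; reduction = 17 × $28 = $476, leaving $30.

$30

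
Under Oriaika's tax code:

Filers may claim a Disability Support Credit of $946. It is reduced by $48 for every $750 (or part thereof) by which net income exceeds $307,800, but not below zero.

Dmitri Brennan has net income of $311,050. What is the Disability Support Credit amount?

$706

Disability Support Credit: income exceeds $307,800 by $3,250, which is 5 full-or-partial $750 increments; reduction = 5 × $48 = $240, leaving $706.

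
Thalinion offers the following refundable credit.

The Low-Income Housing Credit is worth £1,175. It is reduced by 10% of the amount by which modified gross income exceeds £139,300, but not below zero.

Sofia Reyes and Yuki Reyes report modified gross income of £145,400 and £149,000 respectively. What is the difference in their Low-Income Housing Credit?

£360

Sofia (£145,400): Low-Income Housing Credit: 10% of the £6,100 excess over £139,300 is £610; credit = £1,175 − £610 = £565.
Yuki (£149,000): Low-Income Housing Credit: 10% of the £9,700 excess over £139,300 is £970; credit = £1,175 − £970 = £205.
Difference: |£565 − £205| = £360.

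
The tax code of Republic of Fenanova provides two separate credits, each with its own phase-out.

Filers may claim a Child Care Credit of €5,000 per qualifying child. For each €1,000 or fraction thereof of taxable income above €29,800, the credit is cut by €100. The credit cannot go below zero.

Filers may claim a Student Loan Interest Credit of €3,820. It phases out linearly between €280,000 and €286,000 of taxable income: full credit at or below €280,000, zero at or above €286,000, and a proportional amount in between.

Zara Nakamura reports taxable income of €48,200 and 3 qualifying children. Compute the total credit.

Child Care Credit: base = 3 × €5,000 = €15,000. income exceeds €29,800 by €18,400, which is 19 full-or-partial €1,000 increments; reduction = 19 × €100 = €1,900, leaving €13,100.
Student Loan Interest Credit: €48,200 is at or below the €280,000 threshold, so the full €3,820 applies.
Total: €13,100 + €3,820 = €16,920.

€16,920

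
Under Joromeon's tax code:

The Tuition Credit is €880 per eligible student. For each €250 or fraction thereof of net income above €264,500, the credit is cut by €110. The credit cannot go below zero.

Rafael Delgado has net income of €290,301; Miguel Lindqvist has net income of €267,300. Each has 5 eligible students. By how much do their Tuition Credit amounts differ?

Rafael (€290,301): Tuition Credit: base = 5 × €880 = €4,400. income exceeds €264,500 by €25,801 → 104 increments × €110 = €11,440 ≥ base, so the credit is €0.
Miguel (€267,300): Tuition Credit: base = 5 × €880 = €4,400. income exceeds €264,500 by €2,800, which is 12 full-or-partial €250 increments; reduction = 12 × €110 = €1,320, leaving €3,080.
Difference: |€0 − €3,080| = €3,080.

€3,080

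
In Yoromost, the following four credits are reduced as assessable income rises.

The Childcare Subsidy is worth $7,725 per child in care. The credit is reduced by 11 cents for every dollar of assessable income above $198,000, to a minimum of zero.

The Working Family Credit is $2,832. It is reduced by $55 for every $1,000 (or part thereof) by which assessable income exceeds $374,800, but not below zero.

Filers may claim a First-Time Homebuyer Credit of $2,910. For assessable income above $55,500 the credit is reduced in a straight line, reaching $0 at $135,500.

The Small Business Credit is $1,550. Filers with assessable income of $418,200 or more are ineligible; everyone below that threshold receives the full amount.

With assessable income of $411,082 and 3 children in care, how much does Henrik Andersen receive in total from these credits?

$2,347

Childcare Subsidy: base = 3 × $7,725 = $23,175. 11% of the $213,082 excess over $198,000 is $23,439.02 ≥ base, so the credit is $0.
Working Family Credit: income exceeds $374,800 by $36,282, which is 37 full-or-partial $1,000 increments; reduction = 37 × $55 = $2,035, leaving $797.
First-Time Homebuyer Credit: $411,082 is at or above $135,500, so the credit is $0.
Small Business Credit: $411,082 is below the $418,200 cutoff, so the full $1,550 applies.
Total: $0 + $797 + $0 + $1,550 = $2,347.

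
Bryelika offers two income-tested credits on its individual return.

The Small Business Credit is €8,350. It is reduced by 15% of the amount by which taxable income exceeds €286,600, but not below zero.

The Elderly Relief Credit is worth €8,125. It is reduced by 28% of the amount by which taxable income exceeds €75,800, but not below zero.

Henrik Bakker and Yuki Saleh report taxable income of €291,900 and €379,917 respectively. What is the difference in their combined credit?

€7,555

Henrik (€291,900): Small Business Credit: 15% of the €5,300 excess over €286,600 is €795; credit = €8,350 − €795 = €7,555. Elderly Relief Credit: 28% of the €216,100 excess over €75,800 is €60,508 ≥ base, so the credit is €0. total €7,555 + €0 = €7,555
Yuki (€379,917): Small Business Credit: 15% of the €93,317 excess over €286,600 is €13,997.55 ≥ base, so the credit is €0. Elderly Relief Credit: 28% of the €304,117 excess over €75,800 is €85,152.76 ≥ base, so the credit is €0. total €0 + €0 = €0
Difference: |€7,555 − €0| = €7,555.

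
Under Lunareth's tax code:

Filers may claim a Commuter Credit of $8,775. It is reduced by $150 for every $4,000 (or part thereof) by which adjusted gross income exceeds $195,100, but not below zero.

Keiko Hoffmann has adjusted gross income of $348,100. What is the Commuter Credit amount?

Commuter Credit: income exceeds $195,100 by $153,000, which is 39 full-or-partial $4,000 increments; reduction = 39 × $150 = $5,850, leaving $2,925.

$2,925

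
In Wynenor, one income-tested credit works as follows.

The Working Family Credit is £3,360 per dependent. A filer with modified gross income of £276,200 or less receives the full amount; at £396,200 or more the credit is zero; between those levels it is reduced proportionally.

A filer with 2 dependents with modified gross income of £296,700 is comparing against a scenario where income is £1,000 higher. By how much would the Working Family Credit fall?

At £296,700 — base = 2 × £3,360 = £6,720. £296,700 is £20,500 into a £120,000 phase-out range, leaving 99,500/120,000 of the credit: £6,720 × 99,500/120,000 = £5,572.
At £297,700 — base = 2 × £3,360 = £6,720. £297,700 is £21,500 into a £120,000 phase-out range, leaving 98,500/120,000 of the credit: £6,720 × 98,500/120,000 = £5,516.
Lost: £5,572 − £5,516 = £56.

£56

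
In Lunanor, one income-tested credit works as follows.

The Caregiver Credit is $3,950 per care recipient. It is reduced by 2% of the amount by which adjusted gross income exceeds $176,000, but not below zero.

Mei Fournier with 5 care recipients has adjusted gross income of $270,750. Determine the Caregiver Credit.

Caregiver Credit: base = 5 × $3,950 = $19,750. 2% of the $94,750 excess over $176,000 is $1,895; credit = $19,750 − $1,895 = $17,855.

$17,855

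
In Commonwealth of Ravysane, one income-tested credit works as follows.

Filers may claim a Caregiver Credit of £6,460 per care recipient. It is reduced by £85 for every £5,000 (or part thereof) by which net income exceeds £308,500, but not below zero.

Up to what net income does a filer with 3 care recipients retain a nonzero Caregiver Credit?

£1,443,500

Full credit = 3 × £6,460 = £19,380.
After 227 increments the reduction is 227 × £85 = £19,295, leaving £85; one more increment wipes it out. Increment 227 ends at excess 227 × £5,000 = £1,135,000, so the highest qualifying income is £308,500 + £1,135,000 = £1,443,500.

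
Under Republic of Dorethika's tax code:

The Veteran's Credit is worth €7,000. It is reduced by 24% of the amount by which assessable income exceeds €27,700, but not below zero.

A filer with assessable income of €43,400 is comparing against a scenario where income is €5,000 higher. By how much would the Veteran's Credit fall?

€1,200

At €43,400 — 24% of the €15,700 excess over €27,700 is €3,768; credit = €7,000 − €3,768 = €3,232.
At €48,400 — 24% of the €20,700 excess over €27,700 is €4,968; credit = €7,000 − €4,968 = €2,032.
Lost: €3,232 − €2,032 = €1,200.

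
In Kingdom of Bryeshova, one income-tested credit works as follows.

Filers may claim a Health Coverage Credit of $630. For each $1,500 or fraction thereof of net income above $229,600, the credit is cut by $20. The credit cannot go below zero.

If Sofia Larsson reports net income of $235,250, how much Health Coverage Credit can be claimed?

$550

Health Coverage Credit: income exceeds $229,600 by $5,650, which is 4 full-or-partial $1,500 increments; reduction = 4 × $20 = $80, leaving $550.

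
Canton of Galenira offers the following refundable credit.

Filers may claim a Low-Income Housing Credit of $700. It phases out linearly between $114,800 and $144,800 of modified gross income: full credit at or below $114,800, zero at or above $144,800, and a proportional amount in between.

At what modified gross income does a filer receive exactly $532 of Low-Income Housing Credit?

$532 is 532/700 of the full $700, so 168/700 of the $30,000 range has been used: income = $114,800 + $30,000 × 168/700 = $122,000.

$122,000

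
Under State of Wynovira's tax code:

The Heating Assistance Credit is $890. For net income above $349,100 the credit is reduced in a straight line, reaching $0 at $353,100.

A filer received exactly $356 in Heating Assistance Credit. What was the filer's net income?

$351,500

$356 is 356/890 of the full $890, so 534/890 of the $4,000 range has been used: income = $349,100 + $4,000 × 534/890 = $351,500.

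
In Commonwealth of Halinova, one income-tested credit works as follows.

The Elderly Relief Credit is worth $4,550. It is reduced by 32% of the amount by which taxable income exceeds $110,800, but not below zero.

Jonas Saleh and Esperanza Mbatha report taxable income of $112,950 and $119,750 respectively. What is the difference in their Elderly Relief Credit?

$2,176

Jonas ($112,950): Elderly Relief Credit: 32% of the $2,150 excess over $110,800 is $688; credit = $4,550 − $688 = $3,862.
Esperanza ($119,750): Elderly Relief Credit: 32% of the $8,950 excess over $110,800 is $2,864; credit = $4,550 − $2,864 = $1,686.
Difference: |$3,862 − $1,686| = $2,176.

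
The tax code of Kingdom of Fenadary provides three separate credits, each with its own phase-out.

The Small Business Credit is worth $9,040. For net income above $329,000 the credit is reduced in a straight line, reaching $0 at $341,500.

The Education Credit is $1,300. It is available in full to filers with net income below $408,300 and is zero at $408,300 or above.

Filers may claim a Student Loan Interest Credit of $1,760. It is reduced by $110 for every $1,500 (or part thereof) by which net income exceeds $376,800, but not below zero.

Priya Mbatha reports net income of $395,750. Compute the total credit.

Small Business Credit: $395,750 is at or above $341,500, so the credit is $0.
Education Credit: $395,750 is below the $408,300 cutoff, so the full $1,300 applies.
Student Loan Interest Credit: income exceeds $376,800 by $18,950, which is 13 full-or-partial $1,500 increments; reduction = 13 × $110 = $1,430, leaving $330.
Total: $0 + $1,300 + $330 = $1,630.

$1,630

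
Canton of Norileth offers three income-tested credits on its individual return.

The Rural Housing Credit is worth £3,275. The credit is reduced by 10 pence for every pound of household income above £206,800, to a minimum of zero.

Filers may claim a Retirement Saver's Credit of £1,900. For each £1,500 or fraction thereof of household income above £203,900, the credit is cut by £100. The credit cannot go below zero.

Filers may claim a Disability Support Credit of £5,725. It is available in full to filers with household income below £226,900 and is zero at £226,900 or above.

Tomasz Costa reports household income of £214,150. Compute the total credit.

Rural Housing Credit: 10% of the £7,350 excess over £206,800 is £735; credit = £3,275 − £735 = £2,540.
Retirement Saver's Credit: income exceeds £203,900 by £10,250, which is 7 full-or-partial £1,500 increments; reduction = 7 × £100 = £700, leaving £1,200.
Disability Support Credit: £214,150 is below the £226,900 cutoff, so the full £5,725 applies.
Total: £2,540 + £1,200 + £5,725 = £9,465.

£9,465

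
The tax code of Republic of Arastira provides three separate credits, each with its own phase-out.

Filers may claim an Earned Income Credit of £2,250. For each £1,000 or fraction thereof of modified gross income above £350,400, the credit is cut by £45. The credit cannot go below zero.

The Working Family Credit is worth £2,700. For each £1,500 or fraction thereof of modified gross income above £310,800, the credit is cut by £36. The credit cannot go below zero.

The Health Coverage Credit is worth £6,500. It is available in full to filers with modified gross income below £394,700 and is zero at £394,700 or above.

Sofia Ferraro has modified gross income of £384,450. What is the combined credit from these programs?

Earned Income Credit: income exceeds £350,400 by £34,050, which is 35 full-or-partial £1,000 increments; reduction = 35 × £45 = £1,575, leaving £675.
Working Family Credit: income exceeds £310,800 by £73,650, which is 50 full-or-partial £1,500 increments; reduction = 50 × £36 = £1,800, leaving £900.
Health Coverage Credit: £384,450 is below the £394,700 cutoff, so the full £6,500 applies.
Total: £675 + £900 + £6,500 = £8,075.

£8,075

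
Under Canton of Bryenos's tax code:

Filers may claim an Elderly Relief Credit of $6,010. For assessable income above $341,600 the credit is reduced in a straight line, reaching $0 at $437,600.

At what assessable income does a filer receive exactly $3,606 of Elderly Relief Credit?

$3,606 is 3,606/6,010 of the full $6,010, so 2,404/6,010 of the $96,000 range has been used: income = $341,600 + $96,000 × 2,404/6,010 = $380,000.

$380,000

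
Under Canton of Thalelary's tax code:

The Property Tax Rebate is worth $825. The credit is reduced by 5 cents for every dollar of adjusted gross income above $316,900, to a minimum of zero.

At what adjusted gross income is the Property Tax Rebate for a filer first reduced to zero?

The credit falls by 5% of each dollar above $316,900, so it reaches zero when the excess is $825 / 5% = $16,500: income = $316,900 + $16,500 = $333,400.

$333,400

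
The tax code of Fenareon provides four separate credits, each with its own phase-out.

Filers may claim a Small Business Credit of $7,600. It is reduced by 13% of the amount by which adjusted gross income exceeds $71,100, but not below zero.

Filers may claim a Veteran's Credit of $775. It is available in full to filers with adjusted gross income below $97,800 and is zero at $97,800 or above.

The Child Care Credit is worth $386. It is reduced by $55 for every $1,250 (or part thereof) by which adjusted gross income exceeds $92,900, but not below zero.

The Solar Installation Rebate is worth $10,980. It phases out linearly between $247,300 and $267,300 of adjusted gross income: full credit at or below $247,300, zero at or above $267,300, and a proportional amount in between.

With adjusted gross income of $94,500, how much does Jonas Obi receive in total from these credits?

Small Business Credit: 13% of the $23,400 excess over $71,100 is $3,042; credit = $7,600 − $3,042 = $4,558.
Veteran's Credit: $94,500 is below the $97,800 cutoff, so the full $775 applies.
Child Care Credit: income exceeds $92,900 by $1,600, which is 2 full-or-partial $1,250 increments; reduction = 2 × $55 = $110, leaving $276.
Solar Installation Rebate: $94,500 is at or below the $247,300 threshold, so the full $10,980 applies.
Total: $4,558 + $775 + $276 + $10,980 = $16,589.

$16,589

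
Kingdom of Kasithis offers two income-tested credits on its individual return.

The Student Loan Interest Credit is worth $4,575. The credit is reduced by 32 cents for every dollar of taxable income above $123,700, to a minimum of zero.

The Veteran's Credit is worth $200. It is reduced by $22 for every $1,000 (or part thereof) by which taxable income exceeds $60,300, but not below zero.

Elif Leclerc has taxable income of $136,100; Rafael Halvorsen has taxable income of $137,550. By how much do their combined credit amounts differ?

$464

Elif ($136,100): Student Loan Interest Credit: 32% of the $12,400 excess over $123,700 is $3,968; credit = $4,575 − $3,968 = $607. Veteran's Credit: income exceeds $60,300 by $75,800 → 76 increments × $22 = $1,672 ≥ base, so the credit is $0. total $607 + $0 = $607
Rafael ($137,550): Student Loan Interest Credit: 32% of the $13,850 excess over $123,700 is $4,432; credit = $4,575 − $4,432 = $143. Veteran's Credit: income exceeds $60,300 by $77,250 → 78 increments × $22 = $1,716 ≥ base, so the credit is $0. total $143 + $0 = $143
Difference: |$607 − $143| = $464.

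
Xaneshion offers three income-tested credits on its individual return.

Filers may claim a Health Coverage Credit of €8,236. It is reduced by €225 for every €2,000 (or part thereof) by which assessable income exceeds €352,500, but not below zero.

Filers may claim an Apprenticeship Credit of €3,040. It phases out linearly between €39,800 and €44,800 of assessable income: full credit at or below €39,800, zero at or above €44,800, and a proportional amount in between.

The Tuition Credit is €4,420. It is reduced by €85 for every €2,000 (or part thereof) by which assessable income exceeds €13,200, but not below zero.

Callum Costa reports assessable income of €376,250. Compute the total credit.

Health Coverage Credit: income exceeds €352,500 by €23,750, which is 12 full-or-partial €2,000 increments; reduction = 12 × €225 = €2,700, leaving €5,536.
Apprenticeship Credit: €376,250 is at or above €44,800, so the credit is €0.
Tuition Credit: income exceeds €13,200 by €363,050 → 182 increments × €85 = €15,470 ≥ base, so the credit is €0.
Total: €5,536 + €0 + €0 = €5,536.

€5,536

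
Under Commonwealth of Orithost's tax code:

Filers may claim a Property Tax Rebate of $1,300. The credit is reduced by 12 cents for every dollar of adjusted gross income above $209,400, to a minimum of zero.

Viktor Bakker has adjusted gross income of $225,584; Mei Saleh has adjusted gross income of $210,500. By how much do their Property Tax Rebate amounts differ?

$1,168

Viktor ($225,584): Property Tax Rebate: 12% of the $16,184 excess over $209,400 is $1,942.08 ≥ base, so the credit is $0.
Mei ($210,500): Property Tax Rebate: 12% of the $1,100 excess over $209,400 is $132; credit = $1,300 − $132 = $1,168.
Difference: |$0 − $1,168| = $1,168.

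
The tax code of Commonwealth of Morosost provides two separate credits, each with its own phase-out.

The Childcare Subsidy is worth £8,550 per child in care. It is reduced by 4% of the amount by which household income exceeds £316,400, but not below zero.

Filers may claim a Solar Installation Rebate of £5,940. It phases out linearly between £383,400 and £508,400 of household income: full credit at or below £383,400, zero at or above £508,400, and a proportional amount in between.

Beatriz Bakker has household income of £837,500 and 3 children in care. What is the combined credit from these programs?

£4,806

Childcare Subsidy: base = 3 × £8,550 = £25,650. 4% of the £521,100 excess over £316,400 is £20,844; credit = £25,650 − £20,844 = £4,806.
Solar Installation Rebate: £837,500 is at or above £508,400, so the credit is £0.
Total: £4,806 + £0 = £4,806.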